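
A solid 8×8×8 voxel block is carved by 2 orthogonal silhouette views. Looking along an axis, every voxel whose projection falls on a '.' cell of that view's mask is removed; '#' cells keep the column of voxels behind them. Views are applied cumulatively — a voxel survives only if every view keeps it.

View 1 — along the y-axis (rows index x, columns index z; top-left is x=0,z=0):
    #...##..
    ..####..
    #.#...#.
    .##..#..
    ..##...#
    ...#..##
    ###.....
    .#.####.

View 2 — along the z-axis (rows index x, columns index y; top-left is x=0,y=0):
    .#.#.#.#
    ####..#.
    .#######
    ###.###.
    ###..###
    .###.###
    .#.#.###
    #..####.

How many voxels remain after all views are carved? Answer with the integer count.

147 voxels

before carving: 512 voxels (8×8×8)
V1 y: intersect with XZ mask (27 set) -- 216 left
V2 z: intersect with XY mask (44 set) -- 147 left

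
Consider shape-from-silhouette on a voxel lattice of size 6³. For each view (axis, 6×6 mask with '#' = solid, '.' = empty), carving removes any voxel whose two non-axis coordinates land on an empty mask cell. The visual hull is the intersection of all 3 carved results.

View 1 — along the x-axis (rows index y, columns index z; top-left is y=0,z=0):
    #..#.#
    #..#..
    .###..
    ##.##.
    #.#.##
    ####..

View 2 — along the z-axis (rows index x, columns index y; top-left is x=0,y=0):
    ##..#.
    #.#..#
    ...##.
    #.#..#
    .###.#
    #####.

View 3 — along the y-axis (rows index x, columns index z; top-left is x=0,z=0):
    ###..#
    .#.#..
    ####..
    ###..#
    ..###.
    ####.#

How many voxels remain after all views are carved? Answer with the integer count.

start: 6×6×6 = 216 voxels
V1 x: intersect with YZ mask (20 set) -- 120 left
V2 z: intersect with XY mask (20 set) -- 66 left
V3 y: intersect with XZ mask (22 set) -- 44 left

|visual hull| = 44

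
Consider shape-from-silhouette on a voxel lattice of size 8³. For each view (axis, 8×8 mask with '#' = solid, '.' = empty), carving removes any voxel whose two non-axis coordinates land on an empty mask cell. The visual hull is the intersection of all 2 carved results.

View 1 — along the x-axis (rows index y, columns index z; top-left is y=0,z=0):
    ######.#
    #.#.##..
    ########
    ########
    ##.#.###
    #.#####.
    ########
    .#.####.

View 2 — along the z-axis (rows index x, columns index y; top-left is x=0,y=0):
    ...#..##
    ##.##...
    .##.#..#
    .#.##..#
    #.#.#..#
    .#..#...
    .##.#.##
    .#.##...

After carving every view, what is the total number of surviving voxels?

start: 8×8×8 = 512 voxels
V1 x: intersect with YZ mask (52 set) -- 416 left
V2 z: intersect with XY mask (29 set) -- 177 left

177 voxels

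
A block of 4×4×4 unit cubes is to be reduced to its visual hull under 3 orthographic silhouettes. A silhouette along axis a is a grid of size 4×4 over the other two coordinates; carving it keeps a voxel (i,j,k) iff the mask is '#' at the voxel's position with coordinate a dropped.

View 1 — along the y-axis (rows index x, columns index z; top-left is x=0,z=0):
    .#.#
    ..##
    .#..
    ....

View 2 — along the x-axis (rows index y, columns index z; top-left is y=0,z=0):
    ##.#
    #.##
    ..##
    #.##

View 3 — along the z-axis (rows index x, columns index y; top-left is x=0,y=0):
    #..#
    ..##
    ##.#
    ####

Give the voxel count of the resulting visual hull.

|visual hull| = 8

full grid |V| = 64
[1] y-view keeps 5 columns → grid now 20
[2] x-view keeps 11 columns → grid now 13
[3] z-view keeps 11 columns → grid now 8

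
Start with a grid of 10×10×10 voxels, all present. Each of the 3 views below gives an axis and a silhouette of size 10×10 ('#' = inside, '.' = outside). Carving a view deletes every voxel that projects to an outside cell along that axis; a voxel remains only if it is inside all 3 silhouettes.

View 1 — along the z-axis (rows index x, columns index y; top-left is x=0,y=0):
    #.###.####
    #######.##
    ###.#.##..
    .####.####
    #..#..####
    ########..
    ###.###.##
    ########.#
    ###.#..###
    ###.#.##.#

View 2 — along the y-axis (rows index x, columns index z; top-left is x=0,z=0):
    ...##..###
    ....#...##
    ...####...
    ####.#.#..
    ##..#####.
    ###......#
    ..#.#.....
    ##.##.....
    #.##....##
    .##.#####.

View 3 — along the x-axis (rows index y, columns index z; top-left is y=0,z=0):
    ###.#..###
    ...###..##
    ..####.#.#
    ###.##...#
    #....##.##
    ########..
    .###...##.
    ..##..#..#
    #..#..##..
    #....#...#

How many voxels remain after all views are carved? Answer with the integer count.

177 voxels

full grid |V| = 1000
V1 z: intersect with XY mask (76 set) -- 760 left
V2 y: intersect with XZ mask (47 set) -- 349 left
V3 x: intersect with YZ mask (53 set) -- 177 left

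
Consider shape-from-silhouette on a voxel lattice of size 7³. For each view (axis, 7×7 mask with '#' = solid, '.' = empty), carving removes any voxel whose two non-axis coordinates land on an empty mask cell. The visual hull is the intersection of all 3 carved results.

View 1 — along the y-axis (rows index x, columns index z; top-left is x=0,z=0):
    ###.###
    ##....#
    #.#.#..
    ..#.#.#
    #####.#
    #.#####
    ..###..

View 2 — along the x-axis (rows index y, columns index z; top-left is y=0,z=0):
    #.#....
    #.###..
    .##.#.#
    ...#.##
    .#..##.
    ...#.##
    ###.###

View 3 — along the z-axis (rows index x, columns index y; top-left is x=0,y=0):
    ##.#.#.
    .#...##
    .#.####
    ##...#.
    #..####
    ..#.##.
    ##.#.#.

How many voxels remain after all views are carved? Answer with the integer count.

|visual hull| = 52

initial block: 7^3 = 343
V1 y: intersect with XZ mask (30 set) -- 210 left
V2 x: intersect with YZ mask (25 set) -- 109 left
V3 z: intersect with XY mask (27 set) -- 52 left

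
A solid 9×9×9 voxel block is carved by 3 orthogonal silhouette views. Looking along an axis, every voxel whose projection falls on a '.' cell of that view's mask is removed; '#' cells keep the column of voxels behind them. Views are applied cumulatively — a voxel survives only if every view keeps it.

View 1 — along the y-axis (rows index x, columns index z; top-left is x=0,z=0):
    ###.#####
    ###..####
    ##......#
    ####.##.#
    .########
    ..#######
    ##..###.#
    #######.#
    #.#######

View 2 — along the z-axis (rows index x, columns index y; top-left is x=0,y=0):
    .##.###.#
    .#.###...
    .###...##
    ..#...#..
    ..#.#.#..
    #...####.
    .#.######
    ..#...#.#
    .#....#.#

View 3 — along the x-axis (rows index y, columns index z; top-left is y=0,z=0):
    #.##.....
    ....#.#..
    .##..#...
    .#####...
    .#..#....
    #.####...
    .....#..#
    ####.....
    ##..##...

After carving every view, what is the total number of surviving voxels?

remaining voxels: 88

start: 9×9×9 = 729 voxels
step 1: project along y, AND mask (62/81) → |grid| = 558
step 2: project along z, AND mask (38/81) → |grid| = 254
step 3: project along x, AND mask (30/81) → |grid| = 88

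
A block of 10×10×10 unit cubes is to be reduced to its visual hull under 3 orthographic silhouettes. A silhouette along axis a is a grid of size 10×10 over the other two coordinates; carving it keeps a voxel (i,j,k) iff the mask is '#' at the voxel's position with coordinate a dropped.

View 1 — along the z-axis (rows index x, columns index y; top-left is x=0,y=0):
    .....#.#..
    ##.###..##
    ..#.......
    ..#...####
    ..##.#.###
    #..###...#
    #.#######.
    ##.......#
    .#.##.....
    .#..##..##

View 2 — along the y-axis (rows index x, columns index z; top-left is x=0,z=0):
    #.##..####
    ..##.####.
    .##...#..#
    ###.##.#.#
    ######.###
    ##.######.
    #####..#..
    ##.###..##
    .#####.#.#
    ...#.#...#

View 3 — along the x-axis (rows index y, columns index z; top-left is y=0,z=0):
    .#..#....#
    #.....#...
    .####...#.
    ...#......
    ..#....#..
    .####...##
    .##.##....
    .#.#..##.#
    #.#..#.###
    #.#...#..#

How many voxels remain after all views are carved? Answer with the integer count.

full grid |V| = 1000
V1 z: intersect with XY mask (45 set) -- 450 left
V2 y: intersect with XZ mask (64 set) -- 294 left
V3 x: intersect with YZ mask (38 set) -- 112 left

|visual hull| = 112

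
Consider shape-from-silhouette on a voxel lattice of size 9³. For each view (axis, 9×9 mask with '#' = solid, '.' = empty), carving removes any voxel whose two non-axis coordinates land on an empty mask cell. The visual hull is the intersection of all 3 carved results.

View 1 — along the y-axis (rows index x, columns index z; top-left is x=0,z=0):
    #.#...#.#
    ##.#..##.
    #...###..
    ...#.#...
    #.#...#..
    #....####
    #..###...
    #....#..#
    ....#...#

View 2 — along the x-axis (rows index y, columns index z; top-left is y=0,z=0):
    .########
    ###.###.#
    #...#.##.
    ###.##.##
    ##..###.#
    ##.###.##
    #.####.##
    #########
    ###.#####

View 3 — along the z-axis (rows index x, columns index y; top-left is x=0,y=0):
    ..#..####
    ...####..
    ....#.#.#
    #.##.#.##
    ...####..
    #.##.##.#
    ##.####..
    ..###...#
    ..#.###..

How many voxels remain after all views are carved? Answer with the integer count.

115 voxels

start: 9×9×9 = 729 voxels
[1] y-view keeps 32 columns → grid now 288
[2] x-view keeps 63 columns → grid now 230
[3] z-view keeps 42 columns → grid now 115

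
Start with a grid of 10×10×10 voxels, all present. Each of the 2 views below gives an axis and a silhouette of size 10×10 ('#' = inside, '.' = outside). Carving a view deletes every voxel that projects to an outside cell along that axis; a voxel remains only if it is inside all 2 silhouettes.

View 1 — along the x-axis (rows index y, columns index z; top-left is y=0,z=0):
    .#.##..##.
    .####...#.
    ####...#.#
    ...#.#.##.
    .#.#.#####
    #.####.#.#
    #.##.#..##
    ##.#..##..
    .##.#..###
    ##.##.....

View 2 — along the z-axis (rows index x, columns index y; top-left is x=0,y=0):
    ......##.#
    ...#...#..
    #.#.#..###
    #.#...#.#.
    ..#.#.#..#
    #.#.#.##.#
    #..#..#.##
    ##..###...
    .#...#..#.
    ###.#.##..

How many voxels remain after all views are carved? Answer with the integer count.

start: 10×10×10 = 1000 voxels
step 1: project along x, AND mask (55/100) → |grid| = 550
step 2: project along z, AND mask (44/100) → |grid| = 243

243 voxels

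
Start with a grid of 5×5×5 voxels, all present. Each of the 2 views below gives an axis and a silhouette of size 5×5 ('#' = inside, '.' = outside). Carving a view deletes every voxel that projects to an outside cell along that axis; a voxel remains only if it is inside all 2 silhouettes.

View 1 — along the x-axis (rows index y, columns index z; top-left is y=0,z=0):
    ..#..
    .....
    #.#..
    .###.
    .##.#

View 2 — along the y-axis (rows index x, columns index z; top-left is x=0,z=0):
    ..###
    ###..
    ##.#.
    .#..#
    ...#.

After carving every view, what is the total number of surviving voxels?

|visual hull| = 21

start: 5×5×5 = 125 voxels
V1 x: intersect with YZ mask (9 set) -- 45 left
V2 y: intersect with XZ mask (12 set) -- 21 left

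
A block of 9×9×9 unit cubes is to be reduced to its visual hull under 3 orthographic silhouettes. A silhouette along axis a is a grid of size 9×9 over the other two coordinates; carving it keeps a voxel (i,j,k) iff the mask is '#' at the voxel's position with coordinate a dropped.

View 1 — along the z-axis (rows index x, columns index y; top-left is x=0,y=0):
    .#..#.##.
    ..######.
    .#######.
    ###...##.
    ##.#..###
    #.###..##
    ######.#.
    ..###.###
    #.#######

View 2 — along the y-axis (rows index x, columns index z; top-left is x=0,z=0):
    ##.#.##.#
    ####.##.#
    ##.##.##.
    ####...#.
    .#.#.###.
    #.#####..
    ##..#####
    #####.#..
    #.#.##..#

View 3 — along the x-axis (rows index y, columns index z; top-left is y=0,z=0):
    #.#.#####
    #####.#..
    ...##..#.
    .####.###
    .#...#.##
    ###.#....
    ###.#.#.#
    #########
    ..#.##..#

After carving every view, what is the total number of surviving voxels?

before carving: 729 voxels (9×9×9)
step 1: project along z, AND mask (55/81) → |grid| = 495
step 2: project along y, AND mask (53/81) → |grid| = 324
step 3: project along x, AND mask (50/81) → |grid| = 204

remaining voxels: 204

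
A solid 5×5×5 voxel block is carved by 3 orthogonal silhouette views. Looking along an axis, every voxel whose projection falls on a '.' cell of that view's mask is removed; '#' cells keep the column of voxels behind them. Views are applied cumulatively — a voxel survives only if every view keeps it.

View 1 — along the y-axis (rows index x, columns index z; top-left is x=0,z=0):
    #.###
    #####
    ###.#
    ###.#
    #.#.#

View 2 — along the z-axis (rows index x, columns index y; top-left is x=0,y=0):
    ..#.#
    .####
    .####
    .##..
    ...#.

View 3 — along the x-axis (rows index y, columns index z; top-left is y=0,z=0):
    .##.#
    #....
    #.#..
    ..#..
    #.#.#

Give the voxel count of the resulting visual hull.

23 voxels

full grid |V| = 125
  1. axis=1 (XZ plane), |mask|=20  ⇒  voxels=100
  2. axis=2 (XY plane), |mask|=13  ⇒  voxels=55
  3. axis=0 (YZ plane), |mask|=10  ⇒  voxels=23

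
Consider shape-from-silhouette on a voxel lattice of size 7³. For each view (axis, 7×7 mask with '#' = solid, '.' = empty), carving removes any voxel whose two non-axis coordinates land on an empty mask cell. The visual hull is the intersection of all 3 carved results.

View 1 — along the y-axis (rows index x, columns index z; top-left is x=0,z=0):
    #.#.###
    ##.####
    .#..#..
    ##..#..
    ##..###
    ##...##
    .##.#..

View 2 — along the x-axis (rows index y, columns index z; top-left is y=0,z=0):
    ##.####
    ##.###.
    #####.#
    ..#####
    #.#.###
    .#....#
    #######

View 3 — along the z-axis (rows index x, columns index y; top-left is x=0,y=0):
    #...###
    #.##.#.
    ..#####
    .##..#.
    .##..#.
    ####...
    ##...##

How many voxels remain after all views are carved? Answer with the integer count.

voxel count = 76

full grid |V| = 343
  1. axis=1 (XZ plane), |mask|=28  ⇒  voxels=196
  2. axis=0 (YZ plane), |mask|=36  ⇒  voxels=148
  3. axis=2 (XY plane), |mask|=27  ⇒  voxels=76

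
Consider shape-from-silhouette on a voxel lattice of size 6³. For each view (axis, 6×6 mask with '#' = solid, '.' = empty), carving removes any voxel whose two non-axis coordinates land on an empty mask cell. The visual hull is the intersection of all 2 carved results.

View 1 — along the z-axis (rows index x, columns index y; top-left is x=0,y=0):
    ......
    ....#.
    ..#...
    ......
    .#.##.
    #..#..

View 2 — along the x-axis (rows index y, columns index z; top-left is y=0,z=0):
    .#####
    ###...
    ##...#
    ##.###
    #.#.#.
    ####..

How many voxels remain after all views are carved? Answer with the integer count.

initial block: 6^3 = 216
[1] z-view keeps 7 columns → grid now 42
[2] x-view keeps 23 columns → grid now 27

|visual hull| = 27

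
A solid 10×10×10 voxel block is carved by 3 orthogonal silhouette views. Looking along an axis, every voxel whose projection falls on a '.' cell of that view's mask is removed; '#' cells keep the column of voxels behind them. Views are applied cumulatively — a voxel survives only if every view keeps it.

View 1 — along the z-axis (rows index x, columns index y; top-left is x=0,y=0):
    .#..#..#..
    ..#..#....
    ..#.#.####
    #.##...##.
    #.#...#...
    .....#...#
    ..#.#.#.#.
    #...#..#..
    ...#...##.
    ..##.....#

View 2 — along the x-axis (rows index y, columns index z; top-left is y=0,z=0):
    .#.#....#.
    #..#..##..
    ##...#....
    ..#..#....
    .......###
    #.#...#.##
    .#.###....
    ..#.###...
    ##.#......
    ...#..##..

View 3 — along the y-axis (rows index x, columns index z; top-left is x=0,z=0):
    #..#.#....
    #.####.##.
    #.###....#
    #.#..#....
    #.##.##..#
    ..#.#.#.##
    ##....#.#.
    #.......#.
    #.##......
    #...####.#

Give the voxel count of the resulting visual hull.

initial block: 10^3 = 1000
V1 z: intersect with XY mask (34 set) -- 340 left
V2 x: intersect with YZ mask (34 set) -- 112 left
V3 y: intersect with XZ mask (44 set) -- 51 left

voxel count = 51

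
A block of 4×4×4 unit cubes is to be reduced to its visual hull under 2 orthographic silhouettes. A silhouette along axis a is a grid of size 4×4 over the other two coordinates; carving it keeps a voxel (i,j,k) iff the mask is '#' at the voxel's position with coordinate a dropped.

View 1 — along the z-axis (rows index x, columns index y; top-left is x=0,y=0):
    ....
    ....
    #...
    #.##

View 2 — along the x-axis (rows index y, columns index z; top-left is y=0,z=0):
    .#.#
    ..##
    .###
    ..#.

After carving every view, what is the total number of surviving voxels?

start: 4×4×4 = 64 voxels
  1. axis=2 (XY plane), |mask|=4  ⇒  voxels=16
  2. axis=0 (YZ plane), |mask|=8  ⇒  voxels=8

|visual hull| = 8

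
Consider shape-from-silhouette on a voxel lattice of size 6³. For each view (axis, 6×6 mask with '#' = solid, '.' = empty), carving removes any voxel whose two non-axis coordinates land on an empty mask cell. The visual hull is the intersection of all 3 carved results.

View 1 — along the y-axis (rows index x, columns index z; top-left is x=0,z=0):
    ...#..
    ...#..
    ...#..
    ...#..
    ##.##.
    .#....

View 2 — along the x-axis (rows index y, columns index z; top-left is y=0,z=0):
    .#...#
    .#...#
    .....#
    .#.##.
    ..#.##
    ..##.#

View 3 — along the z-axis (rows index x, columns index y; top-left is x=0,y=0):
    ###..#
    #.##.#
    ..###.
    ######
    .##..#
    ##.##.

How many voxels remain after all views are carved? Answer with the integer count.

voxel count = 11

full grid |V| = 216
carve view 1 (along y, XZ-mask fill 9/36): 54 voxels remain
carve view 2 (along x, YZ-mask fill 14/36): 18 voxels remain
carve view 3 (along z, XY-mask fill 24/36): 11 voxels remain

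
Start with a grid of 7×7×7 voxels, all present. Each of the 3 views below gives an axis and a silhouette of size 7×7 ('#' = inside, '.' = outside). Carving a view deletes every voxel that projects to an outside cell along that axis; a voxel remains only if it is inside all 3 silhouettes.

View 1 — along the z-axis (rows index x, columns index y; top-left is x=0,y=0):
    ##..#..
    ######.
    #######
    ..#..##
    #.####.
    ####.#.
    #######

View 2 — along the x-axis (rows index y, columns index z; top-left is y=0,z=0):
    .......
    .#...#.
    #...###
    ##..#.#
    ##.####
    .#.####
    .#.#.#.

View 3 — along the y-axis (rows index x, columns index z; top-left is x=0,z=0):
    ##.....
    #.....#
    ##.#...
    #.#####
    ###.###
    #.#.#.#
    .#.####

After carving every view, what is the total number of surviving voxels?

start: 7×7×7 = 343 voxels
after view 1 [z-axis, 36 of 49 cells solid] → remaining = 252
after view 2 [x-axis, 24 of 49 cells solid] → remaining = 123
after view 3 [y-axis, 28 of 49 cells solid] → remaining = 77

voxel count = 77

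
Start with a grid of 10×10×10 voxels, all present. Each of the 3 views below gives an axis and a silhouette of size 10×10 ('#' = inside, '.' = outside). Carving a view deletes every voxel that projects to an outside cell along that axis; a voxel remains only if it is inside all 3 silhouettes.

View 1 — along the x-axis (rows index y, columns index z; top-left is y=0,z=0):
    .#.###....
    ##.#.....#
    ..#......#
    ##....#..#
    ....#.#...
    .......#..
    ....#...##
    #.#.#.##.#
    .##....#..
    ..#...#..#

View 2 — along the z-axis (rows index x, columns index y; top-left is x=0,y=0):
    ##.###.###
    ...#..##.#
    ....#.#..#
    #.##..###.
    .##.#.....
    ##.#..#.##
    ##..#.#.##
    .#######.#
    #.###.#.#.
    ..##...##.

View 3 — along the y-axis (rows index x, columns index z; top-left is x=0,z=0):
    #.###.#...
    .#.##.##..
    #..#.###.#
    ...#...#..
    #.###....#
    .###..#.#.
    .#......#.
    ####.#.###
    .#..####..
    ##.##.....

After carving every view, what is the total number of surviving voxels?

initial block: 10^3 = 1000
V1 x: intersect with YZ mask (32 set) -- 320 left
V2 z: intersect with XY mask (54 set) -- 179 left
V3 y: intersect with XZ mask (47 set) -- 83 left

remaining voxels: 83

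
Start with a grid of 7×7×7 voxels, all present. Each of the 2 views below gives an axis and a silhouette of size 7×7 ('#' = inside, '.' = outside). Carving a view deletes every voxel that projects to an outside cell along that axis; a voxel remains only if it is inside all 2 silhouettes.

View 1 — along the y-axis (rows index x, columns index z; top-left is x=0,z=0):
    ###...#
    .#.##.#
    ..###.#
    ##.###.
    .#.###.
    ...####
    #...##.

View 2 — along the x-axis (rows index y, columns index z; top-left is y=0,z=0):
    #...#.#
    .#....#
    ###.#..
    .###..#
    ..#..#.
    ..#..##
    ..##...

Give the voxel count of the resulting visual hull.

|visual hull| = 74

full grid |V| = 343
after view 1 [y-axis, 28 of 49 cells solid] → remaining = 196
after view 2 [x-axis, 20 of 49 cells solid] → remaining = 74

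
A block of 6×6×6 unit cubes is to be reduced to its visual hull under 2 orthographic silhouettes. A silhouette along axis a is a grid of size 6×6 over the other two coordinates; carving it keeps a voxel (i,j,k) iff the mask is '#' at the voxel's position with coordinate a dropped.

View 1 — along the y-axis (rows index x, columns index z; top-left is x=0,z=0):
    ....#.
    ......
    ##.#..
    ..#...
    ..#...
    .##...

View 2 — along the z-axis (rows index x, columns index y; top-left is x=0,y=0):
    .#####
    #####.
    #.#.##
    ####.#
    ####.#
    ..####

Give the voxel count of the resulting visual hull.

remaining voxels: 35

full grid |V| = 216
[1] y-view keeps 8 columns → grid now 48
[2] z-view keeps 28 columns → grid now 35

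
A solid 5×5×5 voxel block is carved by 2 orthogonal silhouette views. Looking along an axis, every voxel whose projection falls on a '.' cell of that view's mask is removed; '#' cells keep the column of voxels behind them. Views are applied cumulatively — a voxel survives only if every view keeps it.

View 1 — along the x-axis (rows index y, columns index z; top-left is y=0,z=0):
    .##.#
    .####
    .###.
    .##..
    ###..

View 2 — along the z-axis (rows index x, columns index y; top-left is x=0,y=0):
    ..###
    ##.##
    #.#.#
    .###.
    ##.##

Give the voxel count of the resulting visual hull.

initial block: 5^3 = 125
  1. axis=0 (YZ plane), |mask|=15  ⇒  voxels=75
  2. axis=2 (XY plane), |mask|=17  ⇒  voxels=50

50 voxels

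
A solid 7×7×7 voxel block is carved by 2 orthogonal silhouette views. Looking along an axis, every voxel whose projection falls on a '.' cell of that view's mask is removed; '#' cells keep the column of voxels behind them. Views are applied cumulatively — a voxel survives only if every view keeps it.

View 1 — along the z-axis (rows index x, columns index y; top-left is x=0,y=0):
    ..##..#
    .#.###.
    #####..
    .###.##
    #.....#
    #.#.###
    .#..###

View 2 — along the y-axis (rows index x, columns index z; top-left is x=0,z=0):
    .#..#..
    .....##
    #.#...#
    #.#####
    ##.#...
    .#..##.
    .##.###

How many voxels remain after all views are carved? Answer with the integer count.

start: 7×7×7 = 343 voxels
  1. axis=2 (XY plane), |mask|=28  ⇒  voxels=196
  2. axis=1 (XZ plane), |mask|=24  ⇒  voxels=100

remaining voxels: 100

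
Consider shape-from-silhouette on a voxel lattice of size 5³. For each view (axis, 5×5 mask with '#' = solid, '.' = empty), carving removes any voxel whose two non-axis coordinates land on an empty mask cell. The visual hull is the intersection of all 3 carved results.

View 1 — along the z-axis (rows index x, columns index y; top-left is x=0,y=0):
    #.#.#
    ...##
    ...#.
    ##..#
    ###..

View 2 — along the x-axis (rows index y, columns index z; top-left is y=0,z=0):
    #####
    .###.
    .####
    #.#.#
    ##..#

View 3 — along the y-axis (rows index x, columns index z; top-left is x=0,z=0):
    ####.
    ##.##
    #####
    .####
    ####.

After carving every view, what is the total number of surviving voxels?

initial block: 5^3 = 125
[1] z-view keeps 12 columns → grid now 60
[2] x-view keeps 18 columns → grid now 44
[3] y-view keeps 21 columns → grid now 36

remaining voxels: 36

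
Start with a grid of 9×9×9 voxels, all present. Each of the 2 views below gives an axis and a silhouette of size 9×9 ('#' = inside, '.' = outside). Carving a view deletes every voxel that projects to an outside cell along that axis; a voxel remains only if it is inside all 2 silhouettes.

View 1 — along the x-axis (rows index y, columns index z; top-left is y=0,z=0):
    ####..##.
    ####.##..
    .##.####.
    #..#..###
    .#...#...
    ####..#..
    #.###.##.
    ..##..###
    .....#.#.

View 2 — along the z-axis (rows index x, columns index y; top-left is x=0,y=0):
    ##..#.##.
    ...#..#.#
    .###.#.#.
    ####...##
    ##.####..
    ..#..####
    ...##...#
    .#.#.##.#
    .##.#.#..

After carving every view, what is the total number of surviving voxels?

full grid |V| = 729
after view 1 [x-axis, 43 of 81 cells solid] → remaining = 387
after view 2 [z-axis, 42 of 81 cells solid] → remaining = 202

remaining voxels: 202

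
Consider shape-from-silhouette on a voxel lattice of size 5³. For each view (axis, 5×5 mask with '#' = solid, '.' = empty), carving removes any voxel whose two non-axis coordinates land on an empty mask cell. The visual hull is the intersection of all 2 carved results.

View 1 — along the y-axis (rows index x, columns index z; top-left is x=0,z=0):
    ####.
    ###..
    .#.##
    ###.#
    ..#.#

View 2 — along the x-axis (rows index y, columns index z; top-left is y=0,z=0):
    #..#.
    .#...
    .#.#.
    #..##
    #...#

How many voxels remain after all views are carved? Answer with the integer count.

|visual hull| = 29

full grid |V| = 125
after view 1 [y-axis, 16 of 25 cells solid] → remaining = 80
after view 2 [x-axis, 10 of 25 cells solid] → remaining = 29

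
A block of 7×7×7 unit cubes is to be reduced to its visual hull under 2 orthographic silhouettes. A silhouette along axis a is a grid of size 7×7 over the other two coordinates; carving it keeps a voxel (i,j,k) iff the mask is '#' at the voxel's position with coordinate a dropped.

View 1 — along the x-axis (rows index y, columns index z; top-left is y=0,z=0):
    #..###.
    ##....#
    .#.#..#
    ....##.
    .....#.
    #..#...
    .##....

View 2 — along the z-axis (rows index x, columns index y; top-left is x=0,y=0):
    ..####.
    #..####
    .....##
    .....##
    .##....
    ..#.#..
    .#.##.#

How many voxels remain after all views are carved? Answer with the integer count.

|visual hull| = 45

full grid |V| = 343
carve view 1 (along x, YZ-mask fill 17/49): 119 voxels remain
carve view 2 (along z, XY-mask fill 21/49): 45 voxels remain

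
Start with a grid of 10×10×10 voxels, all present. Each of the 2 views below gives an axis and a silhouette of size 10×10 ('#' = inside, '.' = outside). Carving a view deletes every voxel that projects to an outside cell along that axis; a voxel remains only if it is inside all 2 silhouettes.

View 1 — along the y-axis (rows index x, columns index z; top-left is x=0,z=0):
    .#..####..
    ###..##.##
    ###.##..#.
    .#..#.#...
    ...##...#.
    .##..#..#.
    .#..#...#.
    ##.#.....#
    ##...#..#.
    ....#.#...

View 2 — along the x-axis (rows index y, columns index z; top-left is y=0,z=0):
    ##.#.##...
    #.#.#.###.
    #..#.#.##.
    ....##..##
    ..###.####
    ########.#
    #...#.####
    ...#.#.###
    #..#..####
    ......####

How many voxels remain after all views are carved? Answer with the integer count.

before carving: 1000 voxels (10×10×10)
carve view 1 (along y, XZ-mask fill 41/100): 410 voxels remain
carve view 2 (along x, YZ-mask fill 57/100): 214 voxels remain

|visual hull| = 214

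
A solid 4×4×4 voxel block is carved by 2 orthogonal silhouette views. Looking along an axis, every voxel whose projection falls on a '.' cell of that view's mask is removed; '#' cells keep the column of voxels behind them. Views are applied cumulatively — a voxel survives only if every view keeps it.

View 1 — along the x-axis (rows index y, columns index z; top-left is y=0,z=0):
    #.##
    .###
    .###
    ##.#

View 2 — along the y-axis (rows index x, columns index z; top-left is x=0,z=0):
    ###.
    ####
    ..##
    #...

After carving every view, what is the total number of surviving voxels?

start: 4×4×4 = 64 voxels
step 1: project along x, AND mask (12/16) → |grid| = 48
step 2: project along y, AND mask (10/16) → |grid| = 29

voxel count = 29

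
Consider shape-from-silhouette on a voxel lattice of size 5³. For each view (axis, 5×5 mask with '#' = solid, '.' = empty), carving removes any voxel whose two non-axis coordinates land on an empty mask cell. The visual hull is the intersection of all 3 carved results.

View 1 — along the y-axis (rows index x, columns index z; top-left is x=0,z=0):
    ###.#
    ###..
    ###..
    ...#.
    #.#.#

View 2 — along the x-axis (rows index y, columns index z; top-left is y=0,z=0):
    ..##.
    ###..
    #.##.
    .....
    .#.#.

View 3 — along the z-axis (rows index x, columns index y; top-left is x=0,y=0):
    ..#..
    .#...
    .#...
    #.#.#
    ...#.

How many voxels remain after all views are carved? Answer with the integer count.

|visual hull| = 11

full grid |V| = 125
V1 y: intersect with XZ mask (14 set) -- 70 left
V2 x: intersect with YZ mask (10 set) -- 29 left
V3 z: intersect with XY mask (7 set) -- 11 left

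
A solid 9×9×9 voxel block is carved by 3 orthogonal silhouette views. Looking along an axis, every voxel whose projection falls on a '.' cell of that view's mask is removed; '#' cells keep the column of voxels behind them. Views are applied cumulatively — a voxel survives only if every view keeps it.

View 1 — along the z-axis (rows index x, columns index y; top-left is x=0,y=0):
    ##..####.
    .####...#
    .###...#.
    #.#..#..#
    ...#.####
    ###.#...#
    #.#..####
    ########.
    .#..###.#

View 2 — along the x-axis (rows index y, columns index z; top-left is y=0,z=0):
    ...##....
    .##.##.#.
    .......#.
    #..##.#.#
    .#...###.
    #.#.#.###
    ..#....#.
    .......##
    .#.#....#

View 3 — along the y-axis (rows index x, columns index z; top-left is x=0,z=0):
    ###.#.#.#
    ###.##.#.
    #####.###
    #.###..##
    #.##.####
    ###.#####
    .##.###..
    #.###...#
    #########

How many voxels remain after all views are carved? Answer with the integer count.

before carving: 729 voxels (9×9×9)
step 1: project along z, AND mask (48/81) → |grid| = 432
step 2: project along x, AND mask (30/81) → |grid| = 160
step 3: project along y, AND mask (60/81) → |grid| = 115

voxel count = 115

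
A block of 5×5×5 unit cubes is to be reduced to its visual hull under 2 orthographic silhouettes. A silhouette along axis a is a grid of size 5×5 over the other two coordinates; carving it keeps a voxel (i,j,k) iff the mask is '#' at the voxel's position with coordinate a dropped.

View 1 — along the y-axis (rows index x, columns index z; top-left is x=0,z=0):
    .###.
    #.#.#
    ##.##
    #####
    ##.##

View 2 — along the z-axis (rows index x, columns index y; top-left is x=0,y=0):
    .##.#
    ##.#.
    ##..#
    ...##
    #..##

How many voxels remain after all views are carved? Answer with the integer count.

full grid |V| = 125
carve view 1 (along y, XZ-mask fill 19/25): 95 voxels remain
carve view 2 (along z, XY-mask fill 14/25): 52 voxels remain

52 voxels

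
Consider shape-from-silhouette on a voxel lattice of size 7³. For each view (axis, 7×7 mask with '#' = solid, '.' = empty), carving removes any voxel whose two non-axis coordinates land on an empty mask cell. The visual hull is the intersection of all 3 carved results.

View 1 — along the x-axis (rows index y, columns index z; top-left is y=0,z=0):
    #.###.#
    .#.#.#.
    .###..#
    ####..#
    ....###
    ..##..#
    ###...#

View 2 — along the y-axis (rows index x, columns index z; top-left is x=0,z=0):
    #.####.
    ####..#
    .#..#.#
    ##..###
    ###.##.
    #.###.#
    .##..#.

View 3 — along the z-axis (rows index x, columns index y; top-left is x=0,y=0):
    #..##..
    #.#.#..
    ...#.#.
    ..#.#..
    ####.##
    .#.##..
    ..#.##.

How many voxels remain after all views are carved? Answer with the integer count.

voxel count = 51

initial block: 7^3 = 343
step 1: project along x, AND mask (27/49) → |grid| = 189
step 2: project along y, AND mask (31/49) → |grid| = 117
step 3: project along z, AND mask (22/49) → |grid| = 51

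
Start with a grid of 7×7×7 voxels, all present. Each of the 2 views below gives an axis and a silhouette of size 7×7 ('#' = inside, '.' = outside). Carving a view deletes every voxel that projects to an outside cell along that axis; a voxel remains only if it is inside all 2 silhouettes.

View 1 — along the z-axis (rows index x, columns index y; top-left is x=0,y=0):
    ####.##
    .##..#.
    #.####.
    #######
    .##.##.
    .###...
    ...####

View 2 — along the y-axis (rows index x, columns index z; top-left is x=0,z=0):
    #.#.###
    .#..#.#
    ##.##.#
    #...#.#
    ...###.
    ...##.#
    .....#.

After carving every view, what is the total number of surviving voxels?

remaining voxels: 110

before carving: 343 voxels (7×7×7)
step 1: project along z, AND mask (32/49) → |grid| = 224
step 2: project along y, AND mask (23/49) → |grid| = 110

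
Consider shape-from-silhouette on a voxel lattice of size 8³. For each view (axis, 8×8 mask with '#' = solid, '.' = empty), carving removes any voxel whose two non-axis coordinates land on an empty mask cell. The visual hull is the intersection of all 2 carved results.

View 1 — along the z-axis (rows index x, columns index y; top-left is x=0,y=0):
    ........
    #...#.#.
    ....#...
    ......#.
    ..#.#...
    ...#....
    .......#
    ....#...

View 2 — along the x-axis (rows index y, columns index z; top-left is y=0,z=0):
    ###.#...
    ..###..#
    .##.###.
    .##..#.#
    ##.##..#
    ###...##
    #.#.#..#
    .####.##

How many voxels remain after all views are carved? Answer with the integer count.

47 voxels

initial block: 8^3 = 512
[1] z-view keeps 10 columns → grid now 80
[2] x-view keeps 37 columns → grid now 47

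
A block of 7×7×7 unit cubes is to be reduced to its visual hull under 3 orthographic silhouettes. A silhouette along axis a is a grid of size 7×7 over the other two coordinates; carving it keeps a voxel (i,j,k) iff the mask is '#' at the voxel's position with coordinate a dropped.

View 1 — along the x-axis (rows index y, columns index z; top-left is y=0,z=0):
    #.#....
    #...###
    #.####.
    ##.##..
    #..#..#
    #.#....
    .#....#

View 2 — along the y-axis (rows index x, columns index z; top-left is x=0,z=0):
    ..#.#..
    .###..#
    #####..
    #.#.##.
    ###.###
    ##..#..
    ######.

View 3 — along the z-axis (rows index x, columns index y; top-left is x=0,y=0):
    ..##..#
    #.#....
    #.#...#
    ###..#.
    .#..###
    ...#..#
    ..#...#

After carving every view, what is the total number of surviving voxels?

initial block: 7^3 = 343
step 1: project along x, AND mask (22/49) → |grid| = 154
step 2: project along y, AND mask (30/49) → |grid| = 97
step 3: project along z, AND mask (20/49) → |grid| = 44

voxel count = 44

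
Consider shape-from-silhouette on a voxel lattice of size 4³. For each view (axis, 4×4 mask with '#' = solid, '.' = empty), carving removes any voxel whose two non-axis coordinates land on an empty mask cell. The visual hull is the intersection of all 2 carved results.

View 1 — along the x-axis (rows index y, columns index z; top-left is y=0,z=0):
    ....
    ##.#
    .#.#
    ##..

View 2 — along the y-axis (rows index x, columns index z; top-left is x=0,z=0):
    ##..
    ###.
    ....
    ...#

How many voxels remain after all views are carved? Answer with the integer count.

start: 4×4×4 = 64 voxels
V1 x: intersect with YZ mask (7 set) -- 28 left
V2 y: intersect with XZ mask (6 set) -- 12 left

remaining voxels: 12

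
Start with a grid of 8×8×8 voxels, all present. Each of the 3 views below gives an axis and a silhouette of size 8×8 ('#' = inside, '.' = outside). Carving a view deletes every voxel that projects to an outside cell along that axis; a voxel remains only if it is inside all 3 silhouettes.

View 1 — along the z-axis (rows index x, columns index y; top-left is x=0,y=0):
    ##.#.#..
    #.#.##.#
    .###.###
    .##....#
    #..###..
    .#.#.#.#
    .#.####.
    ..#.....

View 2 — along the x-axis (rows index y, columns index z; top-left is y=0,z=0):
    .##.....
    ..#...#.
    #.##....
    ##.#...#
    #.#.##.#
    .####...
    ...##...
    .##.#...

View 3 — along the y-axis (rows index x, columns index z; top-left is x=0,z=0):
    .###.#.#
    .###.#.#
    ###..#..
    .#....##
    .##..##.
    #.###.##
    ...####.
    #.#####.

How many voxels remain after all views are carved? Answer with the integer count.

initial block: 8^3 = 512
V1 z: intersect with XY mask (32 set) -- 256 left
V2 x: intersect with YZ mask (25 set) -- 103 left
V3 y: intersect with XZ mask (37 set) -- 60 left

60 voxels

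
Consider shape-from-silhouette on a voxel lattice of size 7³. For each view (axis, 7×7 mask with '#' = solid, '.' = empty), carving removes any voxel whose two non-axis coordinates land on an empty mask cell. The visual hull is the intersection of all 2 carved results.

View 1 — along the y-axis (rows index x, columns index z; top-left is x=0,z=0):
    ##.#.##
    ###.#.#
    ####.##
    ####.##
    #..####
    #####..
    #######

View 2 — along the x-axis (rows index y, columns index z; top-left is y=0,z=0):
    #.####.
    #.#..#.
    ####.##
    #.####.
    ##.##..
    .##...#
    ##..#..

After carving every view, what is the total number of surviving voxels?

|visual hull| = 163

initial block: 7^3 = 343
carve view 1 (along y, XZ-mask fill 39/49): 273 voxels remain
carve view 2 (along x, YZ-mask fill 29/49): 163 voxels remain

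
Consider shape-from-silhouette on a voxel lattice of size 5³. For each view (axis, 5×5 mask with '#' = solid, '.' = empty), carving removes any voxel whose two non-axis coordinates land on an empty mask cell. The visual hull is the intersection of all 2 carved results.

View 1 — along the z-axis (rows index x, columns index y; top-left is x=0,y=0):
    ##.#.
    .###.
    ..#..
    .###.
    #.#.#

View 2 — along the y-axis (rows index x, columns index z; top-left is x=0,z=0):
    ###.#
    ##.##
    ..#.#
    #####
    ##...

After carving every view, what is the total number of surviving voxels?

initial block: 5^3 = 125
  1. axis=2 (XY plane), |mask|=13  ⇒  voxels=65
  2. axis=1 (XZ plane), |mask|=17  ⇒  voxels=47

47 voxels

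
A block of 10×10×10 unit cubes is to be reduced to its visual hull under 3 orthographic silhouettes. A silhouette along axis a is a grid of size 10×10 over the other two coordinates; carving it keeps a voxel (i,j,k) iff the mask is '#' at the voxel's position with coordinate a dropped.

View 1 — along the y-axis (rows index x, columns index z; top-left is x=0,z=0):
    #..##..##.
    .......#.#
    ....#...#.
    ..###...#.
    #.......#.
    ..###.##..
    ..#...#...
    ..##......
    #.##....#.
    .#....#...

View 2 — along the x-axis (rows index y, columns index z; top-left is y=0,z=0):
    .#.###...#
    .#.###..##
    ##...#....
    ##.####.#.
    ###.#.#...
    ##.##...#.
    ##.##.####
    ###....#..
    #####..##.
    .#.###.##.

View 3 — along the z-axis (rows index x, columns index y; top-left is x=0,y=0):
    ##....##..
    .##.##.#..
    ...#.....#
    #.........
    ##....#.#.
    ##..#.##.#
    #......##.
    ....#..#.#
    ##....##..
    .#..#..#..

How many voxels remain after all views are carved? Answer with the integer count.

before carving: 1000 voxels (10×10×10)
[1] y-view keeps 30 columns → grid now 300
[2] x-view keeps 56 columns → grid now 167
[3] z-view keeps 35 columns → grid now 58

58 voxels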